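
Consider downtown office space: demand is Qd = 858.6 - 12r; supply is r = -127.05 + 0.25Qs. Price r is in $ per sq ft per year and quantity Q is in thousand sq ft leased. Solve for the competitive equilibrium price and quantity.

Inverting to quantity form: Qs = 508.2 + 4r.
The market clears where 858.6 - 12r = 508.2 + 4r. Rearranging, 16r = 350.4, hence r* = 21.9.
Substitute back: Q* = 858.6 - 12(21.9) = 595.8.

r* = 21.9, Q* = 595.8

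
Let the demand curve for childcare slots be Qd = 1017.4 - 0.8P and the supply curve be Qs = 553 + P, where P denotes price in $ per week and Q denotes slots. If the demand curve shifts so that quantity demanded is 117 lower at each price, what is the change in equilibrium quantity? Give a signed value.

ΔQ = -65

At equilibrium Qd = Qs, so 1017.4 - 0.8P = 553 + P; collecting terms, 464.4 = 1.8P and P* = 258.
Substitute back: Q* = 1017.4 - 0.8(258) = 811.
After the shift, demand is Qd = 900.4 - 0.8P.
New equilibrium: 347.4 = 1.8P, so P = 193 and Q = 746.
ΔQ = 746 - 811 = -65.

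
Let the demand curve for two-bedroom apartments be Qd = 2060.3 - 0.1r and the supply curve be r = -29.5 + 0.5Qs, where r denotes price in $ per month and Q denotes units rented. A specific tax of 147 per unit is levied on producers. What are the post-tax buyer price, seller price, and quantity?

Solving each curve for Q: Qs = 59 + 2r.
Producers keep r_s = r_b - 147 per unit, so supply in terms of the buyer price is Qs = -235 + 2r_b.
Equate demand and the shifted supply: 2060.3 - 0.1r_b = -235 + 2r_b, giving 2.1r_b = 2295.3, so r_b = 1093.
So r_s = 946 and the quantity traded is Q = 2060.3 - 0.1(1093) = 1951.

r_b = 1093, r_s = 946, Q = 1951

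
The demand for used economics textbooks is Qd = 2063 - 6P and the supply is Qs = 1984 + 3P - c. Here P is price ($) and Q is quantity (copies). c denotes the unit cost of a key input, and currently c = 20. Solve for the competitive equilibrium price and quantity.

With c = 20, supply is Qs = 1964 + 3P.
Equating demand and supply, 2063 - 6P = 1964 + 3P gives 9P = 99, so P* = 11.
Plugging P* into demand: Q* = 2063 - 6(11) = 1997.

P* = 11, Q* = 1997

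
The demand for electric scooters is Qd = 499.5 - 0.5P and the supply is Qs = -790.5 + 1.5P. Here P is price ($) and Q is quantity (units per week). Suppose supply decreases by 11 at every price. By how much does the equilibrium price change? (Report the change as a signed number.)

At equilibrium Qd = Qs, so 499.5 - 0.5P = -790.5 + 1.5P; collecting terms, 1290 = 2P and P* = 645.
Plugging P* into demand: Q* = 499.5 - 0.5(645) = 177.
After the shift, supply is Qs = -801.5 + 1.5P.
The new intersection has 1301 = 2P, i.e. P = 650.5, Q = 174.25.
ΔP = 650.5 - 645 = 5.5.

ΔP = 5.5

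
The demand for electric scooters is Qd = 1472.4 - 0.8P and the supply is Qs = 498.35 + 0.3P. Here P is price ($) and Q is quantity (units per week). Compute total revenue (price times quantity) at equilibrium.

At equilibrium Qd = Qs, so 1472.4 - 0.8P = 498.35 + 0.3P; collecting terms, 974.05 = 1.1P and P* = 885.5.
From the demand curve, Q* = 1472.4 - 0.8(885.5) = 764.
Total revenue = P* × Q* = 885.5 × 764 = 676522.

Total revenue = 676522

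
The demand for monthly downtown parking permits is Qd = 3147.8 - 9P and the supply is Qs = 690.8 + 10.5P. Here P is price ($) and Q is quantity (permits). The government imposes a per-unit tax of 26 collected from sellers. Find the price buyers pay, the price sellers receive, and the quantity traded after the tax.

P_b = 140, P_s = 114, Q = 1887.8

With a tax of 26 on sellers, they supply based on the net price P_s = P_b - 26, so Qs = 417.8 + 10.5P_b.
Set Qd = Qs: 3147.8 - 9P_b = 417.8 + 10.5P_b, so 2730 = 19.5P_b and P_b = 140.
Then P_s = 140 - 26 = 114 and Q = 3147.8 - 9(140) = 1887.8.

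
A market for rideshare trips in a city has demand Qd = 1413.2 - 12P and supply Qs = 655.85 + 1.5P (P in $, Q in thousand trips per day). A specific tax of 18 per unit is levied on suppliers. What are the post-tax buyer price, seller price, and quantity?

P_b = 58.1, P_s = 40.1, Q = 716

With a tax of 18 on suppliers, they supply based on the net price P_s = P_b - 18, so Qs = 628.85 + 1.5P_b.
Set Qd = Qs: 1413.2 - 12P_b = 628.85 + 1.5P_b, so 784.35 = 13.5P_b and P_b = 58.1.
Then P_s = 58.1 - 18 = 40.1 and Q = 1413.2 - 12(58.1) = 716.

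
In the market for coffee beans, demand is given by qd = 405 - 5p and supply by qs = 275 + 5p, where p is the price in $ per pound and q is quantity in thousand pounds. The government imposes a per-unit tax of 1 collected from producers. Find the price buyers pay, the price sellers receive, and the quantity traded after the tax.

Producers keep p_s = p_b - 1 per unit, so supply in terms of the buyer price is qs = 270 + 5p_b.
Market clearing requires 405 - 5p_b = 270 + 5p_b; hence 135 = 10p_b and p_b = 13.5.
So p_s = 12.5 and the quantity traded is q = 405 - 5(13.5) = 337.5.

p_b = 13.5, p_s = 12.5, q = 337.5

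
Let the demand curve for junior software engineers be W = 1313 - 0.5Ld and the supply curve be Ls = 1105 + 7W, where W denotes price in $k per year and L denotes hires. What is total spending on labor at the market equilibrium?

Rewriting in direct form: Ld = 2626 - 2W.
At equilibrium Ld = Ls, so 2626 - 2W = 1105 + 7W; collecting terms, 1521 = 9W and W* = 169.
From the demand curve, L* = 2626 - 2(169) = 2288.
Total spending on labor = W* × L* = 169 × 2288 = 386672.

Total spending on labor = 386672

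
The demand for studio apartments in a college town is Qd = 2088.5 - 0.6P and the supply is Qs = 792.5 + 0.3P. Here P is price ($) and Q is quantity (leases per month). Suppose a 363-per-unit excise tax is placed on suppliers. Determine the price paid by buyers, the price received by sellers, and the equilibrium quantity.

P_b = 1561, P_s = 1198, Q = 1151.9

Suppliers keep P_s = P_b - 363 per unit, so supply in terms of the buyer price is Qs = 683.6 + 0.3P_b.
Equate demand and the shifted supply: 2088.5 - 0.6P_b = 683.6 + 0.3P_b, giving 0.9P_b = 1404.9, so P_b = 1561.
Then P_s = 1561 - 363 = 1198 and Q = 2088.5 - 0.6(1561) = 1151.9.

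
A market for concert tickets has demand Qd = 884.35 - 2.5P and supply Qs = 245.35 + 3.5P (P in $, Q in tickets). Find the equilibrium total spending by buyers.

Total spending by buyers = 65827.65

At equilibrium Qd = Qs, so 884.35 - 2.5P = 245.35 + 3.5P; collecting terms, 639 = 6P and P* = 106.5.
Substitute back: Q* = 884.35 - 2.5(106.5) = 618.1.
Total spending by buyers = P* × Q* = 106.5 × 618.1 = 65827.65.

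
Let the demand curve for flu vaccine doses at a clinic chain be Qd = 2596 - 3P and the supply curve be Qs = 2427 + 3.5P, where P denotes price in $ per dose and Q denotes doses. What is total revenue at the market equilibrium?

Total revenue = 65468

Equating demand and supply, 2596 - 3P = 2427 + 3.5P gives 6.5P = 169, so P* = 26.
Substitute back: Q* = 2596 - 3(26) = 2518.
Total revenue = P* × Q* = 26 × 2518 = 65468.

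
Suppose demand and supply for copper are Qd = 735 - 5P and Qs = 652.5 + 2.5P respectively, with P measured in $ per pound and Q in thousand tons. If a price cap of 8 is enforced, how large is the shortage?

Evaluating both curves at the ceiling price 8 gives Qd = 695, Qs = 672.5.
Shortage = Qd - Qs = 695 - 672.5 = 22.5.

Shortage = 22.5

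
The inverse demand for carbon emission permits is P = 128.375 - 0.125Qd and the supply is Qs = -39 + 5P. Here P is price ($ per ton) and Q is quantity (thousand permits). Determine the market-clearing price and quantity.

P* = 82, Q* = 371

In direct form, Qd = 1027 - 8P.
Equating demand and supply, 1027 - 8P = -39 + 5P gives 13P = 1066, so P* = 82.
Substitute back: Q* = 1027 - 8(82) = 371.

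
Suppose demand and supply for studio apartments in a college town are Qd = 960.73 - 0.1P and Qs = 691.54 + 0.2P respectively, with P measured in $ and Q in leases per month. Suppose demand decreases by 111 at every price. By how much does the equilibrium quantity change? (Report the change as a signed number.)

ΔQ = -74

At equilibrium Qd = Qs, so 960.73 - 0.1P = 691.54 + 0.2P; collecting terms, 269.19 = 0.3P and P* = 897.3.
Then Q* = 960.73 - 0.1(897.3) = 871.
After the shift, demand is Qd = 849.73 - 0.1P.
The new intersection has 158.19 = 0.3P, i.e. P = 527.3, Q = 797.
ΔQ = 797 - 871 = -74.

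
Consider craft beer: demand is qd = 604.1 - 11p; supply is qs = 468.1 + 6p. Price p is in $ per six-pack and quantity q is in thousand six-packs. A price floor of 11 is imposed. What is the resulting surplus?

Surplus = 51

With p fixed at 11, quantity demanded is 483.1 and quantity supplied is 534.1.
Surplus = qs - qd = 534.1 - 483.1 = 51.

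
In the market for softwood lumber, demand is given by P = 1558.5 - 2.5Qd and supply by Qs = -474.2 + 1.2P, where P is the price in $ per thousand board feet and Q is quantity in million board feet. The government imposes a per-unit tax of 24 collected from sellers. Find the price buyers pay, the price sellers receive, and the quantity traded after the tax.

P_b = 704, P_s = 680, Q = 341.8

Solving each curve for Q: Qd = 623.4 - 0.4P.
The tax drives a wedge P_b - P_s = 24. Substituting P_s = P_b - 24 into supply: Qs = -503 + 1.2P_b.
Equate demand and the shifted supply: 623.4 - 0.4P_b = -503 + 1.2P_b, giving 1.6P_b = 1126.4, so P_b = 704.
Then P_s = 704 - 24 = 680 and Q = 623.4 - 0.4(704) = 341.8.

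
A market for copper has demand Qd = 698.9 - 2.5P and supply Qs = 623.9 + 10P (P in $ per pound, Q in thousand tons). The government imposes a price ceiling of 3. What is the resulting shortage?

At P = 3: Qd = 691.4 and Qs = 653.9.
Shortage = Qd - Qs = 691.4 - 653.9 = 37.5.

Shortage = 37.5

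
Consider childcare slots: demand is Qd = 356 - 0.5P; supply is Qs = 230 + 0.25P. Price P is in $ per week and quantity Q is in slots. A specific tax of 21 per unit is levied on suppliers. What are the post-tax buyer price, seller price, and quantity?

Suppliers keep P_s = P_b - 21 per unit, so supply in terms of the buyer price is Qs = 224.75 + 0.25P_b.
Equate demand and the shifted supply: 356 - 0.5P_b = 224.75 + 0.25P_b, giving 0.75P_b = 131.25, so P_b = 175.
Then P_s = 175 - 21 = 154 and Q = 356 - 0.5(175) = 268.5.

P_b = 175, P_s = 154, Q = 268.5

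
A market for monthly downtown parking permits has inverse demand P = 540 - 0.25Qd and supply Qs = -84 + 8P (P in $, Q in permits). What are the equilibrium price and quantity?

P* = 187, Q* = 1412

Rewriting in direct form: Qd = 2160 - 4P.
The market clears where 2160 - 4P = -84 + 8P. Rearranging, 12P = 2244, hence P* = 187.
Then Q* = 2160 - 4(187) = 1412.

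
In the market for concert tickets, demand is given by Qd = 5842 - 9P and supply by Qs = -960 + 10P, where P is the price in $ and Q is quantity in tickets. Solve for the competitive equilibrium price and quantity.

At equilibrium Qd = Qs, so 5842 - 9P = -960 + 10P; collecting terms, 6802 = 19P and P* = 358.
From the demand curve, Q* = 5842 - 9(358) = 2620.

P* = 358, Q* = 2620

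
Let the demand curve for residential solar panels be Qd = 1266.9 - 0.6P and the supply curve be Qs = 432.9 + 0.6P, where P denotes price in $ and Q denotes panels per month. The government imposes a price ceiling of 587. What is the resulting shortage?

At P = 587: Qd = 914.7 and Qs = 785.1.
Shortage = Qd - Qs = 914.7 - 785.1 = 129.6.

Shortage = 129.6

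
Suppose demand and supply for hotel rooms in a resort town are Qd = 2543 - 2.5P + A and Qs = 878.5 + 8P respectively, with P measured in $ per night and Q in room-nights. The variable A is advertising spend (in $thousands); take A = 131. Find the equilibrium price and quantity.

With A = 131, demand is Qd = 2674 - 2.5P.
At equilibrium Qd = Qs, so 2674 - 2.5P = 878.5 + 8P; collecting terms, 1795.5 = 10.5P and P* = 171.
Substitute back: Q* = 2674 - 2.5(171) = 2246.5.

P* = 171, Q* = 2246.5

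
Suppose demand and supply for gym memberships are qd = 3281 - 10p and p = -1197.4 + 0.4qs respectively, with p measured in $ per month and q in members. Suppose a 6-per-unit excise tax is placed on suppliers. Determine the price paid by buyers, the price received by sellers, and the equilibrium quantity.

p_b = 24.2, p_s = 18.2, q = 3039

Inverting to quantity form: qs = 2993.5 + 2.5p.
Suppliers keep p_s = p_b - 6 per unit, so supply in terms of the buyer price is qs = 2978.5 + 2.5p_b.
Set qd = qs: 3281 - 10p_b = 2978.5 + 2.5p_b, so 302.5 = 12.5p_b and p_b = 24.2.
So p_s = 18.2 and the quantity traded is q = 3281 - 10(24.2) = 3039.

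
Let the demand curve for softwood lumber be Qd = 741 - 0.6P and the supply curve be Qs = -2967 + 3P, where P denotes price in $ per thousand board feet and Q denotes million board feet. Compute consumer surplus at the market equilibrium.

Equating demand and supply, 741 - 0.6P = -2967 + 3P gives 3.6P = 3708, so P* = 1030.
Substitute back: Q* = 741 - 0.6(1030) = 123.
Demand choke price (Qd = 0): P = 741/0.6 = 1235. Consumer surplus = ½ × (1235 - 1030) × 123 = 12607.5.

Consumer surplus = 12607.5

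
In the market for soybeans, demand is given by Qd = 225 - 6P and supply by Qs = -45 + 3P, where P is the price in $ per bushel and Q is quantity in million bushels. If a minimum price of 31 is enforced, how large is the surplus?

Evaluating both curves at the floor price 31 gives Qd = 39, Qs = 48.
Surplus = Qs - Qd = 48 - 39 = 9.

Surplus = 9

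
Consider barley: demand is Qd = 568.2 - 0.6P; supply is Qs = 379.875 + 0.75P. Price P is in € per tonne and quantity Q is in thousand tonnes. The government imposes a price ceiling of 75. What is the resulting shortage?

With P fixed at 75, quantity demanded is 523.2 and quantity supplied is 436.125.
Shortage = Qd - Qs = 523.2 - 436.125 = 87.075.

Shortage = 87.075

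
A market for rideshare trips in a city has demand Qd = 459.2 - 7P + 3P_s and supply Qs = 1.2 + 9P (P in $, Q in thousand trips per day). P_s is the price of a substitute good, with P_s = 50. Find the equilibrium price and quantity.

With P_s = 50, demand is Qd = 609.2 - 7P.
Set Qd = Qs: 609.2 - 7P = 1.2 + 9P, so 608 = 16P and P* = 38.
Substitute back: Q* = 609.2 - 7(38) = 343.2.

P* = 38, Q* = 343.2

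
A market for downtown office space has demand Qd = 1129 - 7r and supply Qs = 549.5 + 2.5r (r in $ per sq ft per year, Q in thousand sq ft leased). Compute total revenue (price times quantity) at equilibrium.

Equating demand and supply, 1129 - 7r = 549.5 + 2.5r gives 9.5r = 579.5, so r* = 61.
From the demand curve, Q* = 1129 - 7(61) = 702.
Total revenue = r* × Q* = 61 × 702 = 42822.

Total revenue = 42822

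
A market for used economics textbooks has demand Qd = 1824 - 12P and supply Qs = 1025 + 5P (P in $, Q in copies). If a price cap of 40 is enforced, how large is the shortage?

Shortage = 119

At P = 40: Qd = 1344 and Qs = 1225.
Shortage = Qd - Qs = 1344 - 1225 = 119.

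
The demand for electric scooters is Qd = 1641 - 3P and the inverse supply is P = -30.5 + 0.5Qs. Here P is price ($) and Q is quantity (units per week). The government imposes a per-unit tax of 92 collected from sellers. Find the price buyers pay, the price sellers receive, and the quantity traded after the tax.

P_b = 352.8, P_s = 260.8, Q = 582.6

In direct form, Qs = 61 + 2P.
With a tax of 92 on sellers, they supply based on the net price P_s = P_b - 92, so Qs = -123 + 2P_b.
Equate demand and the shifted supply: 1641 - 3P_b = -123 + 2P_b, giving 5P_b = 1764, so P_b = 352.8.
So P_s = 260.8 and the quantity traded is Q = 1641 - 3(352.8) = 582.6.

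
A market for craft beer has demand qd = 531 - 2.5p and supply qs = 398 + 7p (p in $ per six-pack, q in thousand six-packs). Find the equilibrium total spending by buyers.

Total spending by buyers = 6944

Set qd = qs: 531 - 2.5p = 398 + 7p, so 133 = 9.5p and p* = 14.
From the demand curve, q* = 531 - 2.5(14) = 496.
Total spending by buyers = p* × q* = 14 × 496 = 6944.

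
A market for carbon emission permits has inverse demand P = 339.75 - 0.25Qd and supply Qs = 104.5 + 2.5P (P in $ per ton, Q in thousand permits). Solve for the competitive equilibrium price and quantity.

Solving each curve for Q: Qd = 1359 - 4P.
Equating demand and supply, 1359 - 4P = 104.5 + 2.5P gives 6.5P = 1254.5, so P* = 193.
Substitute back: Q* = 1359 - 4(193) = 587.

P* = 193, Q* = 587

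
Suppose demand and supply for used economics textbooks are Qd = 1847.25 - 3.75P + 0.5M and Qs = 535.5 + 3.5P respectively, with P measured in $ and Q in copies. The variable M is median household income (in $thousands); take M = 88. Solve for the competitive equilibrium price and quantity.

P* = 187, Q* = 1190

With M = 88, demand is Qd = 1891.25 - 3.75P.
At equilibrium Qd = Qs, so 1891.25 - 3.75P = 535.5 + 3.5P; collecting terms, 1355.75 = 7.25P and P* = 187.
Substitute back: Q* = 1891.25 - 3.75(187) = 1190.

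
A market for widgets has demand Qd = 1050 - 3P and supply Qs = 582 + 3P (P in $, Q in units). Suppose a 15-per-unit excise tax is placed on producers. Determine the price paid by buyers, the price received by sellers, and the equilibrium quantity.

P_b = 85.5, P_s = 70.5, Q = 793.5

With a tax of 15 on producers, they supply based on the net price P_s = P_b - 15, so Qs = 537 + 3P_b.
Equate demand and the shifted supply: 1050 - 3P_b = 537 + 3P_b, giving 6P_b = 513, so P_b = 85.5.
So P_s = 70.5 and the quantity traded is Q = 1050 - 3(85.5) = 793.5.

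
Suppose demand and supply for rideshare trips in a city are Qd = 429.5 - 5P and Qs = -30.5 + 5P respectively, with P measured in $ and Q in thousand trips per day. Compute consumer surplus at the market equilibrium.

Set Qd = Qs: 429.5 - 5P = -30.5 + 5P, so 460 = 10P and P* = 46.
Then Q* = 429.5 - 5(46) = 199.5.
Demand choke price (Qd = 0): P = 429.5/5 = 85.9. Consumer surplus = ½ × (85.9 - 46) × 199.5 = 3980.025.

Consumer surplus = 3980.025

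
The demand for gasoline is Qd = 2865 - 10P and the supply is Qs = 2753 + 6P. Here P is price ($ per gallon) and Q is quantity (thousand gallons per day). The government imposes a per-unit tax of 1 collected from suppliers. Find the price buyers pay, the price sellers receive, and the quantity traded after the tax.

P_b = 7.375, P_s = 6.375, Q = 2791.25

Suppliers keep P_s = P_b - 1 per unit, so supply in terms of the buyer price is Qs = 2747 + 6P_b.
Equate demand and the shifted supply: 2865 - 10P_b = 2747 + 6P_b, giving 16P_b = 118, so P_b = 7.375.
So P_s = 6.375 and the quantity traded is Q = 2865 - 10(7.375) = 2791.25.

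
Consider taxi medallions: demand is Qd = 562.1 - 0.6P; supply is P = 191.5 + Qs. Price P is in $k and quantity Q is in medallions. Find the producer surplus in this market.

In direct form, Qs = -191.5 + P.
At equilibrium Qd = Qs, so 562.1 - 0.6P = -191.5 + P; collecting terms, 753.6 = 1.6P and P* = 471.
From the demand curve, Q* = 562.1 - 0.6(471) = 279.5.
Supply choke price (Qs = 0): P = 191.5. Producer surplus = ½ × (471 - 191.5) × 279.5 = 39060.125.

Producer surplus = 39060.125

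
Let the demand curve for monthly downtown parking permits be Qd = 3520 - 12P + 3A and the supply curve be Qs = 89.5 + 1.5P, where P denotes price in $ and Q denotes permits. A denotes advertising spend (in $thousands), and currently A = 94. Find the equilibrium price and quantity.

P* = 275, Q* = 502

With A = 94, demand is Qd = 3802 - 12P.
Equating demand and supply, 3802 - 12P = 89.5 + 1.5P gives 13.5P = 3712.5, so P* = 275.
From the demand curve, Q* = 3802 - 12(275) = 502.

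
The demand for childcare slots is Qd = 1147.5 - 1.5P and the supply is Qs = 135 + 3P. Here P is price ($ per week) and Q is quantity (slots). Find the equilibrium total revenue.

Equating demand and supply, 1147.5 - 1.5P = 135 + 3P gives 4.5P = 1012.5, so P* = 225.
Plugging P* into demand: Q* = 1147.5 - 1.5(225) = 810.
Total revenue = P* × Q* = 225 × 810 = 182250.

Total revenue = 182250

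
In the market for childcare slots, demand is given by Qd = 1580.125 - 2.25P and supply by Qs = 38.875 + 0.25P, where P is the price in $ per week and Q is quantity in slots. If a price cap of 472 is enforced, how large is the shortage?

Evaluating both curves at the ceiling price 472 gives Qd = 518.125, Qs = 156.875.
Shortage = Qd - Qs = 518.125 - 156.875 = 361.25.

Shortage = 361.25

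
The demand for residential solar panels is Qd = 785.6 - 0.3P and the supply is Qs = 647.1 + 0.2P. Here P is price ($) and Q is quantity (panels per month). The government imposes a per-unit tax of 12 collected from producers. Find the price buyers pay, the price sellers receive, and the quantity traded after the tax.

P_b = 281.8, P_s = 269.8, Q = 701.06

Producers keep P_s = P_b - 12 per unit, so supply in terms of the buyer price is Qs = 644.7 + 0.2P_b.
Equate demand and the shifted supply: 785.6 - 0.3P_b = 644.7 + 0.2P_b, giving 0.5P_b = 140.9, so P_b = 281.8.
So P_s = 269.8 and the quantity traded is Q = 785.6 - 0.3(281.8) = 701.06.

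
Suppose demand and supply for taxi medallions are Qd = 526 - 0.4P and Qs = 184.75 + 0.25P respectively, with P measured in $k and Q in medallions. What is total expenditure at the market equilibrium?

Total expenditure = 165900

Equating demand and supply, 526 - 0.4P = 184.75 + 0.25P gives 0.65P = 341.25, so P* = 525.
Plugging P* into demand: Q* = 526 - 0.4(525) = 316.
Total expenditure = P* × Q* = 525 × 316 = 165900.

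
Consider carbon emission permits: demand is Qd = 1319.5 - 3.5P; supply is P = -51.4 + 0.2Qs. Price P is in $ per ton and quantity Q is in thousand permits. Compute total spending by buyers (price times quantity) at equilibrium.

Rewriting in direct form: Qs = 257 + 5P.
Set Qd = Qs: 1319.5 - 3.5P = 257 + 5P, so 1062.5 = 8.5P and P* = 125.
From the demand curve, Q* = 1319.5 - 3.5(125) = 882.
Total spending by buyers = P* × Q* = 125 × 882 = 110250.

Total spending by buyers = 110250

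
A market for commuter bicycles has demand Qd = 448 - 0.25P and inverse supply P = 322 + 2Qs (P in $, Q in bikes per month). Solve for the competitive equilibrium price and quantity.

P* = 812, Q* = 245

Solving each curve for Q: Qs = -161 + 0.5P.
The market clears where 448 - 0.25P = -161 + 0.5P. Rearranging, 0.75P = 609, hence P* = 812.
Substitute back: Q* = 448 - 0.25(812) = 245.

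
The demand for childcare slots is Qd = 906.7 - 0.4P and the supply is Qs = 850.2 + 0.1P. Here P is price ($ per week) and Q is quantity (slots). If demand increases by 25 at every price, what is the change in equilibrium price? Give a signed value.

At equilibrium Qd = Qs, so 906.7 - 0.4P = 850.2 + 0.1P; collecting terms, 56.5 = 0.5P and P* = 113.
Then Q* = 906.7 - 0.4(113) = 861.5.
After the shift, demand is Qd = 931.7 - 0.4P.
New equilibrium: 81.5 = 0.5P, so P = 163 and Q = 866.5.
ΔP = 163 - 113 = 50.

ΔP = 50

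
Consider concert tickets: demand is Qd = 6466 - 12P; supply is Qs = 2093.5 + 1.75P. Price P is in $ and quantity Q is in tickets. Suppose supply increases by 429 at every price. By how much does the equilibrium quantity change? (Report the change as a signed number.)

ΔQ = 374.4

At equilibrium Qd = Qs, so 6466 - 12P = 2093.5 + 1.75P; collecting terms, 4372.5 = 13.75P and P* = 318.
Plugging P* into demand: Q* = 6466 - 12(318) = 2650.
After the shift, supply is Qs = 2522.5 + 1.75P.
Re-solving, 13.75P = 3943.5 gives P = 286.8 and Q = 3024.4.
ΔQ = 3024.4 - 2650 = 374.4.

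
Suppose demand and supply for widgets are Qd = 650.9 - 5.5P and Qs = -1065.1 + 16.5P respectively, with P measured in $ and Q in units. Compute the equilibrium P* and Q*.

Set Qd = Qs: 650.9 - 5.5P = -1065.1 + 16.5P, so 1716 = 22P and P* = 78.
Substitute back: Q* = 650.9 - 5.5(78) = 221.9.

P* = 78, Q* = 221.9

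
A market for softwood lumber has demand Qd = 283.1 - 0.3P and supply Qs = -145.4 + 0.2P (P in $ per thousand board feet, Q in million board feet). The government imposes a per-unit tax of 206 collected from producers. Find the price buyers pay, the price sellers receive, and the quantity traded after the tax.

P_b = 939.4, P_s = 733.4, Q = 1.28

The tax drives a wedge P_b - P_s = 206. Substituting P_s = P_b - 206 into supply: Qs = -186.6 + 0.2P_b.
Equate demand and the shifted supply: 283.1 - 0.3P_b = -186.6 + 0.2P_b, giving 0.5P_b = 469.7, so P_b = 939.4.
Then P_s = 939.4 - 206 = 733.4 and Q = 283.1 - 0.3(939.4) = 1.28.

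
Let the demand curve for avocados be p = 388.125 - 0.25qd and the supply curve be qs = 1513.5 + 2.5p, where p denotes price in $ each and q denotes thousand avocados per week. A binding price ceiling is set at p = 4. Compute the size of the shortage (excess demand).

Inverting to quantity form: qd = 1552.5 - 4p.
Evaluating both curves at the ceiling price 4 gives qd = 1536.5, qs = 1523.5.
Shortage = qd - qs = 1536.5 - 1523.5 = 13.

Shortage = 13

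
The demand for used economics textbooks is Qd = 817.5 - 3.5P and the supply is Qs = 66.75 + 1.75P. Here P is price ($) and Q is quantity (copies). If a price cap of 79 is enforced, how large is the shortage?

Evaluating both curves at the ceiling price 79 gives Qd = 541, Qs = 205.
Shortage = Qd - Qs = 541 - 205 = 336.

Shortage = 336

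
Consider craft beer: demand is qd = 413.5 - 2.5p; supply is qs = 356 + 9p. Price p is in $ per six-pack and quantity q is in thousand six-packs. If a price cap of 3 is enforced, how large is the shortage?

Evaluating both curves at the ceiling price 3 gives qd = 406, qs = 383.
Shortage = qd - qs = 406 - 383 = 23.

Shortage = 23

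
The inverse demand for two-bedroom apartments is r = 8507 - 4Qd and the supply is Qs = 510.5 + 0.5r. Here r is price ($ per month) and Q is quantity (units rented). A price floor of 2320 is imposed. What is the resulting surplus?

Inverting to quantity form: Qd = 2126.75 - 0.25r.
With r fixed at 2320, quantity demanded is 1546.75 and quantity supplied is 1670.5.
Surplus = Qs - Qd = 1670.5 - 1546.75 = 123.75.

Surplus = 123.75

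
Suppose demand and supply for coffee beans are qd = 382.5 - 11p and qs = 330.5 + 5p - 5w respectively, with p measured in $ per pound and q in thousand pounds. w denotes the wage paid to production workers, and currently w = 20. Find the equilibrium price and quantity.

With w = 20, supply is qs = 230.5 + 5p.
At equilibrium qd = qs, so 382.5 - 11p = 230.5 + 5p; collecting terms, 152 = 16p and p* = 9.5.
Plugging p* into demand: q* = 382.5 - 11(9.5) = 278.

p* = 9.5, q* = 278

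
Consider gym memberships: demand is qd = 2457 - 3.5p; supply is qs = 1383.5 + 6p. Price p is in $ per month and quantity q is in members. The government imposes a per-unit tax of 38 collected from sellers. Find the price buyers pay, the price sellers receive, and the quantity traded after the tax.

p_b = 137, p_s = 99, q = 1977.5

The tax drives a wedge p_b - p_s = 38. Substituting p_s = p_b - 38 into supply: qs = 1155.5 + 6p_b.
Market clearing requires 2457 - 3.5p_b = 1155.5 + 6p_b; hence 1301.5 = 9.5p_b and p_b = 137.
Then p_s = 137 - 38 = 99 and q = 2457 - 3.5(137) = 1977.5.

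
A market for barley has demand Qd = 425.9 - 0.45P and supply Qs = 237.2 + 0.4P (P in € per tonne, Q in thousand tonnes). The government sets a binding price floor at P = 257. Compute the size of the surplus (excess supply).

At P = 257: Qd = 310.25 and Qs = 340.
Surplus = Qs - Qd = 340 - 310.25 = 29.75.

Surplus = 29.75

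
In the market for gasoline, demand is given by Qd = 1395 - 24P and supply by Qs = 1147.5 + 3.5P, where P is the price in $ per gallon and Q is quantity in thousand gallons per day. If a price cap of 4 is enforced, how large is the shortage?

With P fixed at 4, quantity demanded is 1299 and quantity supplied is 1161.5.
Shortage = Qd - Qs = 1299 - 1161.5 = 137.5.

Shortage = 137.5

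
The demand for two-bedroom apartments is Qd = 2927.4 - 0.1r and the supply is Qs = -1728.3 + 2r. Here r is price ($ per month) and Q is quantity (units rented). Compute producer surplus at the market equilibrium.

Producer surplus = 1830203.1225

Equating demand and supply, 2927.4 - 0.1r = -1728.3 + 2r gives 2.1r = 4655.7, so r* = 2217.
From the demand curve, Q* = 2927.4 - 0.1(2217) = 2705.7.
Supply choke price (Qs = 0): r = 864.15. Producer surplus = ½ × (2217 - 864.15) × 2705.7 = 1830203.1225.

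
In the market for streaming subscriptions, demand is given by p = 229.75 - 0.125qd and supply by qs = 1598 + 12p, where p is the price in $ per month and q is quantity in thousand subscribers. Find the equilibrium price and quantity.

Solving each curve for q: qd = 1838 - 8p.
Set qd = qs: 1838 - 8p = 1598 + 12p, so 240 = 20p and p* = 12.
Plugging p* into demand: q* = 1838 - 8(12) = 1742.

p* = 12, q* = 1742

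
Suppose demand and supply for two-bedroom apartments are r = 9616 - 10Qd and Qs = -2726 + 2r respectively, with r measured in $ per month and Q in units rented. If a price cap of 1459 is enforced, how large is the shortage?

Rewriting in direct form: Qd = 961.6 - 0.1r.
Evaluating both curves at the ceiling price 1459 gives Qd = 815.7, Qs = 192.
Shortage = Qd - Qs = 815.7 - 192 = 623.7.

Shortage = 623.7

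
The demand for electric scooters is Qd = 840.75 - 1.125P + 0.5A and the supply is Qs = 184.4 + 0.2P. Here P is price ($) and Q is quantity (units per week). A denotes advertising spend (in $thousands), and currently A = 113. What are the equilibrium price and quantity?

P* = 538, Q* = 292

With A = 113, demand is Qd = 897.25 - 1.125P.
Set Qd = Qs: 897.25 - 1.125P = 184.4 + 0.2P, so 712.85 = 1.325P and P* = 538.
From the demand curve, Q* = 897.25 - 1.125(538) = 292.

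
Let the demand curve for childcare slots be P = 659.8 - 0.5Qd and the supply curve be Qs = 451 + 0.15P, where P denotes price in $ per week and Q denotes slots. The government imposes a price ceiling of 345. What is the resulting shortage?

Shortage = 126.85

Inverting to quantity form: Qd = 1319.6 - 2P.
With P fixed at 345, quantity demanded is 629.6 and quantity supplied is 502.75.
Shortage = Qd - Qs = 629.6 - 502.75 = 126.85.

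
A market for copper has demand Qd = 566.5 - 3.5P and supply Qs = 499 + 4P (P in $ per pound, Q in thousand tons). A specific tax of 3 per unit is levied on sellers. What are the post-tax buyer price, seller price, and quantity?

P_b = 10.6, P_s = 7.6, Q = 529.4

The tax drives a wedge P_b - P_s = 3. Substituting P_s = P_b - 3 into supply: Qs = 487 + 4P_b.
Market clearing requires 566.5 - 3.5P_b = 487 + 4P_b; hence 79.5 = 7.5P_b and P_b = 10.6.
Then P_s = 10.6 - 3 = 7.6 and Q = 566.5 - 3.5(10.6) = 529.4.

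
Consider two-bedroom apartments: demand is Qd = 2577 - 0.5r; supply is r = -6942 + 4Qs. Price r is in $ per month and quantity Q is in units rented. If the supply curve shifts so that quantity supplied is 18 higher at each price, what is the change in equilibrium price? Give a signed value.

Solving each curve for Q: Qs = 1735.5 + 0.25r.
At equilibrium Qd = Qs, so 2577 - 0.5r = 1735.5 + 0.25r; collecting terms, 841.5 = 0.75r and r* = 1122.
From the demand curve, Q* = 2577 - 0.5(1122) = 2016.
After the shift, supply is Qs = 1753.5 + 0.25r.
Re-solving, 0.75r = 823.5 gives r = 1098 and Q = 2028.
Δr = 1098 - 1122 = -24.

Δr = -24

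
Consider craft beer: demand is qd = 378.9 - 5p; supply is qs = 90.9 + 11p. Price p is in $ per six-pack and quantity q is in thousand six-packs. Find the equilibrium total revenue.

Total revenue = 5200.2

Equating demand and supply, 378.9 - 5p = 90.9 + 11p gives 16p = 288, so p* = 18.
Then q* = 378.9 - 5(18) = 288.9.
Total revenue = p* × q* = 18 × 288.9 = 5200.2.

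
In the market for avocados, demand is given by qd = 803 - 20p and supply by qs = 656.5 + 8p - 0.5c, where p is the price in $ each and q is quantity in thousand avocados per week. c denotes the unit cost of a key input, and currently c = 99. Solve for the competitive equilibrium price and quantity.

p* = 7, q* = 663

With c = 99, supply is qs = 607 + 8p.
Equating demand and supply, 803 - 20p = 607 + 8p gives 28p = 196, so p* = 7.
Then q* = 803 - 20(7) = 663.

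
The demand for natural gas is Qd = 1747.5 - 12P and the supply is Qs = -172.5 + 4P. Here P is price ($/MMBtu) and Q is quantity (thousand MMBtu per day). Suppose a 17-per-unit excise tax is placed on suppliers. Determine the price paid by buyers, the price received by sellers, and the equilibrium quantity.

The tax drives a wedge P_b - P_s = 17. Substituting P_s = P_b - 17 into supply: Qs = -240.5 + 4P_b.
Set Qd = Qs: 1747.5 - 12P_b = -240.5 + 4P_b, so 1988 = 16P_b and P_b = 124.25.
So P_s = 107.25 and the quantity traded is Q = 1747.5 - 12(124.25) = 256.5.

P_b = 124.25, P_s = 107.25, Q = 256.5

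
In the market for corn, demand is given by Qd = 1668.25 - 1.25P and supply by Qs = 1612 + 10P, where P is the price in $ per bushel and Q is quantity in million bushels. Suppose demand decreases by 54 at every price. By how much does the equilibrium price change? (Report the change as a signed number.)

At equilibrium Qd = Qs, so 1668.25 - 1.25P = 1612 + 10P; collecting terms, 56.25 = 11.25P and P* = 5.
From the demand curve, Q* = 1668.25 - 1.25(5) = 1662.
After the shift, demand is Qd = 1614.25 - 1.25P.
The new intersection has 2.25 = 11.25P, i.e. P = 0.2, Q = 1614.
ΔP = 0.2 - 5 = -4.8.

ΔP = -4.8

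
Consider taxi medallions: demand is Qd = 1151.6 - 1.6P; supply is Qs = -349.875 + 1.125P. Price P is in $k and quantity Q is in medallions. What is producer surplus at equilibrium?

Producer surplus = 32400

The market clears where 1151.6 - 1.6P = -349.875 + 1.125P. Rearranging, 2.725P = 1501.475, hence P* = 551.
Then Q* = 1151.6 - 1.6(551) = 270.
Supply choke price (Qs = 0): P = 311. Producer surplus = ½ × (551 - 311) × 270 = 32400.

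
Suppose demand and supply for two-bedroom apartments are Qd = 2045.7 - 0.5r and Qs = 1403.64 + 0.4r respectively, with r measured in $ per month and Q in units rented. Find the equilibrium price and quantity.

r* = 713.4, Q* = 1689

At equilibrium Qd = Qs, so 2045.7 - 0.5r = 1403.64 + 0.4r; collecting terms, 642.06 = 0.9r and r* = 713.4.
Then Q* = 2045.7 - 0.5(713.4) = 1689.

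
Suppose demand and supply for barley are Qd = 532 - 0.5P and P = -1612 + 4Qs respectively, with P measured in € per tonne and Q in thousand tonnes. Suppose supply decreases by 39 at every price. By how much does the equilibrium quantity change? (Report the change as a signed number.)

ΔQ = -26

Solving each curve for Q: Qs = 403 + 0.25P.
Set Qd = Qs: 532 - 0.5P = 403 + 0.25P, so 129 = 0.75P and P* = 172.
Plugging P* into demand: Q* = 532 - 0.5(172) = 446.
After the shift, supply is Qs = 364 + 0.25P.
The new intersection has 168 = 0.75P, i.e. P = 224, Q = 420.
ΔQ = 420 - 446 = -26.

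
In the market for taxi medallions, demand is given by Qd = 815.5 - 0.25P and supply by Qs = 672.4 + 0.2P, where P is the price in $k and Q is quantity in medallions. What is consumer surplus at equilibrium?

Set Qd = Qs: 815.5 - 0.25P = 672.4 + 0.2P, so 143.1 = 0.45P and P* = 318.
Then Q* = 815.5 - 0.25(318) = 736.
Demand choke price (Qd = 0): P = 815.5/0.25 = 3262. Consumer surplus = ½ × (3262 - 318) × 736 = 1083392.

Consumer surplus = 1083392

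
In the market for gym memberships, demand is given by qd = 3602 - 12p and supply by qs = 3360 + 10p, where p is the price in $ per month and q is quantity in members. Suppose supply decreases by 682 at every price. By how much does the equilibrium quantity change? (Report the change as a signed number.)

Δq = -372

Equating demand and supply, 3602 - 12p = 3360 + 10p gives 22p = 242, so p* = 11.
From the demand curve, q* = 3602 - 12(11) = 3470.
After the shift, supply is qs = 2678 + 10p.
The new intersection has 924 = 22p, i.e. p = 42, q = 3098.
Δq = 3098 - 3470 = -372.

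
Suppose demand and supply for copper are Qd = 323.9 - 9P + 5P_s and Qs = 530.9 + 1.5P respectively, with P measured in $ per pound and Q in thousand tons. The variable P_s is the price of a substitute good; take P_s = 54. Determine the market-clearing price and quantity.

With P_s = 54, demand is Qd = 593.9 - 9P.
The market clears where 593.9 - 9P = 530.9 + 1.5P. Rearranging, 10.5P = 63, hence P* = 6.
From the demand curve, Q* = 593.9 - 9(6) = 539.9.

P* = 6, Q* = 539.9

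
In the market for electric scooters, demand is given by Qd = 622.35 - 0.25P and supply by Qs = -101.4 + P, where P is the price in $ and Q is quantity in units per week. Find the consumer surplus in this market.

Set Qd = Qs: 622.35 - 0.25P = -101.4 + P, so 723.75 = 1.25P and P* = 579.
Plugging P* into demand: Q* = 622.35 - 0.25(579) = 477.6.
Demand choke price (Qd = 0): P = 622.35/0.25 = 2489.4. Consumer surplus = ½ × (2489.4 - 579) × 477.6 = 456203.52.

Consumer surplus = 456203.52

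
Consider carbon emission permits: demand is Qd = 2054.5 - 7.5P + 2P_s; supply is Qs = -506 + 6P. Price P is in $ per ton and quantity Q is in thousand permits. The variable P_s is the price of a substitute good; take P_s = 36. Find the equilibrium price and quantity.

P* = 195, Q* = 664

With P_s = 36, demand is Qd = 2126.5 - 7.5P.
Set Qd = Qs: 2126.5 - 7.5P = -506 + 6P, so 2632.5 = 13.5P and P* = 195.
Substitute back: Q* = 2126.5 - 7.5(195) = 664.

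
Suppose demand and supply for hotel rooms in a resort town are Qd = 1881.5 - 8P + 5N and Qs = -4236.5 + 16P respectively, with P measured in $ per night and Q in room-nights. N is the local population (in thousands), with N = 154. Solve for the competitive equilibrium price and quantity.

P* = 287, Q* = 355.5

With N = 154, demand is Qd = 2651.5 - 8P.
At equilibrium Qd = Qs, so 2651.5 - 8P = -4236.5 + 16P; collecting terms, 6888 = 24P and P* = 287.
Substitute back: Q* = 2651.5 - 8(287) = 355.5.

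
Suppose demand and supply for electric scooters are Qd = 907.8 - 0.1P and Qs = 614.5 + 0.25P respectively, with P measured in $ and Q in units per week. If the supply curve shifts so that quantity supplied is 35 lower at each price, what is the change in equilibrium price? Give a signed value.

ΔP = 100

At equilibrium Qd = Qs, so 907.8 - 0.1P = 614.5 + 0.25P; collecting terms, 293.3 = 0.35P and P* = 838.
Substitute back: Q* = 907.8 - 0.1(838) = 824.
After the shift, supply is Qs = 579.5 + 0.25P.
The new intersection has 328.3 = 0.35P, i.e. P = 938, Q = 814.
ΔP = 938 - 838 = 100.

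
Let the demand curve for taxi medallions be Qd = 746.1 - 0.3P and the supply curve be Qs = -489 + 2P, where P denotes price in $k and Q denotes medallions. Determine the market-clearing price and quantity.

Equating demand and supply, 746.1 - 0.3P = -489 + 2P gives 2.3P = 1235.1, so P* = 537.
Then Q* = 746.1 - 0.3(537) = 585.

P* = 537, Q* = 585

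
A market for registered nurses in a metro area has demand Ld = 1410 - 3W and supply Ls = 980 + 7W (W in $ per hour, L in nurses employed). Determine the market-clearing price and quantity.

The market clears where 1410 - 3W = 980 + 7W. Rearranging, 10W = 430, hence W* = 43.
Plugging W* into demand: L* = 1410 - 3(43) = 1281.

W* = 43, L* = 1281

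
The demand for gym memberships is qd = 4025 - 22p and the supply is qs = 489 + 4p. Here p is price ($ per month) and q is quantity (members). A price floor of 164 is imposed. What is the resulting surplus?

Evaluating both curves at the floor price 164 gives qd = 417, qs = 1145.
Surplus = qs - qd = 1145 - 417 = 728.

Surplus = 728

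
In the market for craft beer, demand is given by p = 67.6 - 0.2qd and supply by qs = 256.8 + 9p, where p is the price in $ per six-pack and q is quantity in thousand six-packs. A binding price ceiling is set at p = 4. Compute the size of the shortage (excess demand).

Shortage = 25.2

In direct form, qd = 338 - 5p.
With p fixed at 4, quantity demanded is 318 and quantity supplied is 292.8.
Shortage = qd - qs = 318 - 292.8 = 25.2.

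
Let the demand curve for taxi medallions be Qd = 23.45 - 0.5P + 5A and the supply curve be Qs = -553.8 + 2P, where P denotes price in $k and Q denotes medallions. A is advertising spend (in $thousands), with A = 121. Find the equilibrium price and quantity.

With A = 121, demand is Qd = 628.45 - 0.5P.
Equating demand and supply, 628.45 - 0.5P = -553.8 + 2P gives 2.5P = 1182.25, so P* = 472.9.
Then Q* = 628.45 - 0.5(472.9) = 392.

P* = 472.9, Q* = 392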